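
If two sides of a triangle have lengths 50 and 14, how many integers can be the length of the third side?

27

The third side lies in the open interval (36, 64).
Integers from 37 to 63 inclusive: 63 − 37 + 1 = 27.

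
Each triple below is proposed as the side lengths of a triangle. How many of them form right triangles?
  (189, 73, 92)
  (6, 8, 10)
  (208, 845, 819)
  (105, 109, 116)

(189,73,92): 73+92 ≤ 189, not a triangle
(6,8,10): 6²+8² = 100 = 10² → right
(208,845,819): 208²+819² = 714025 = 845² → right
(105,109,116): 105²+109² = 22906 > 13456 = 116² → acute
2 of the 4 are right.

2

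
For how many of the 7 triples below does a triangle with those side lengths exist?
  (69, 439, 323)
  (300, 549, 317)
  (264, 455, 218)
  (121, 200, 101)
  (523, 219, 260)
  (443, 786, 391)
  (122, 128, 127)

(69,323,439): 69+323 ≤ 439 → not valid
(300,317,549): 300+317 > 549 → valid
(218,264,455): 218+264 > 455 → valid
(101,121,200): 101+121 > 200 → valid
(219,260,523): 219+260 ≤ 523 → not valid
(391,443,786): 391+443 > 786 → valid
(122,127,128): 122+127 > 128 → valid
5 of the 7 triples form a triangle.

5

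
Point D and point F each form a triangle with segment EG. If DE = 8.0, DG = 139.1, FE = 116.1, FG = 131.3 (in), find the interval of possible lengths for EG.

131.1 < EG < 147.1

From triangle DEG: |8.0 − 139.1| < EG < 8.0 + 139.1, i.e. 131.1 < EG < 147.1.
From triangle FEG: 15.2 < EG < 247.4.
Both must hold, so EG lies in the intersection.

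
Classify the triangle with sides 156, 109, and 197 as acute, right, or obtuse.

Compare the square of the longest side to the sum of squares of the other two: 109² + 156² = 36217 < 38809 = 197².

obtuse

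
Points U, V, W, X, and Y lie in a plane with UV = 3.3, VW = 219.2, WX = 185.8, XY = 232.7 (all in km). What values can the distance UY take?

The maximum is all hops collinear in one direction: 3.3 + 219.2 + 185.8 + 232.7 = 641.0.
The longest hop is 232.7; the others sum to 408.3. Since 232.7 ≤ 408.3, the path can fold back on itself completely, so the minimum distance is 0.

0 ≤ UY ≤ 641.0 km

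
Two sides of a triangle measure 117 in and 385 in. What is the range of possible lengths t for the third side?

268 < t < 502 (in)

By the triangle inequality, t must be less than 117 + 385 = 502 and greater than |117 − 385| = 268.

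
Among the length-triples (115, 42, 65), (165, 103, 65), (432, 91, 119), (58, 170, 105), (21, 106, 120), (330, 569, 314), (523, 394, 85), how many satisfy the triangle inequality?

3

(42,65,115): 42+65 ≤ 115 → not valid
(65,103,165): 65+103 > 165 → valid
(91,119,432): 91+119 ≤ 432 → not valid
(58,105,170): 58+105 ≤ 170 → not valid
(21,106,120): 21+106 > 120 → valid
(314,330,569): 314+330 > 569 → valid
(85,394,523): 85+394 ≤ 523 → not valid
3 of the 7 triples form a triangle.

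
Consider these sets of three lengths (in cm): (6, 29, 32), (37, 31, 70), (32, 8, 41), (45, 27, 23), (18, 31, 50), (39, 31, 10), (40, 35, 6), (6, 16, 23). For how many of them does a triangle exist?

4

(6,29,32): 6+29 > 32 → valid
(31,37,70): 31+37 ≤ 70 → not valid
(8,32,41): 8+32 ≤ 41 → not valid
(23,27,45): 23+27 > 45 → valid
(18,31,50): 18+31 ≤ 50 → not valid
(10,31,39): 10+31 > 39 → valid
(6,35,40): 6+35 > 40 → valid
(6,16,23): 6+16 ≤ 23 → not valid
4 of the 8 triples form a triangle.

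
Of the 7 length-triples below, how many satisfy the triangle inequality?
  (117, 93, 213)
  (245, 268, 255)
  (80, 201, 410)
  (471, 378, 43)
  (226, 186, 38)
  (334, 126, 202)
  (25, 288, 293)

(93,117,213): 93+117 ≤ 213 → not valid
(245,255,268): 245+255 > 268 → valid
(80,201,410): 80+201 ≤ 410 → not valid
(43,378,471): 43+378 ≤ 471 → not valid
(38,186,226): 38+186 ≤ 226 → not valid
(126,202,334): 126+202 ≤ 334 → not valid
(25,288,293): 25+288 > 293 → valid
2 of the 7 triples form a triangle.

2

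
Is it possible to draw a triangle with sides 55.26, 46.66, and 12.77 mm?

The longest side is 55.26, and the other two sum to 59.43.
Since 59.43 > 55.26, the triangle inequality holds.

Yes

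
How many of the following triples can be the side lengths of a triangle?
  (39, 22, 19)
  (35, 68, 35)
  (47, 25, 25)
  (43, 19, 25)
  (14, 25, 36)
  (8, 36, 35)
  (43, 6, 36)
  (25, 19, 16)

(19,22,39): 19+22 > 39 → valid
(35,35,68): 35+35 > 68 → valid
(25,25,47): 25+25 > 47 → valid
(19,25,43): 19+25 > 43 → valid
(14,25,36): 14+25 > 36 → valid
(8,35,36): 8+35 > 36 → valid
(6,36,43): 6+36 ≤ 43 → not valid
(16,19,25): 16+19 > 25 → valid
7 of the 8 triples form a triangle.

7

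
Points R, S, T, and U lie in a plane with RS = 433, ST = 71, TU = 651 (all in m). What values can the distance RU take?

The maximum is all hops collinear in one direction: 433 + 71 + 651 = 1155.
The longest hop is 651; the others sum to 504. Folding the others back against it leaves at least 651 − 504 = 147.

147 ≤ RU ≤ 1155 m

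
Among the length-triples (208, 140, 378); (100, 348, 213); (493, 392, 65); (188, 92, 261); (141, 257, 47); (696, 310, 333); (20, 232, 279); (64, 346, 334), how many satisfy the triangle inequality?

2

(140,208,378): 140+208 ≤ 378 → not valid
(100,213,348): 100+213 ≤ 348 → not valid
(65,392,493): 65+392 ≤ 493 → not valid
(92,188,261): 92+188 > 261 → valid
(47,141,257): 47+141 ≤ 257 → not valid
(310,333,696): 310+333 ≤ 696 → not valid
(20,232,279): 20+232 ≤ 279 → not valid
(64,334,346): 64+334 > 346 → valid
2 of the 8 triples form a triangle.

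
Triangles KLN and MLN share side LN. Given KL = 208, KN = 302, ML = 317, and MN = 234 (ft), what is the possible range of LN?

From triangle KLN: |208 − 302| < LN < 208 + 302, i.e. 94 < LN < 510.
From triangle MLN: 83 < LN < 551.
Both must hold, so LN lies in the intersection.

94 < LN < 510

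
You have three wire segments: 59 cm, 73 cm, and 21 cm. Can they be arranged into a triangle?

Yes

The longest side is 73, and the other two sum to 80.
Since 80 > 73, the triangle inequality holds.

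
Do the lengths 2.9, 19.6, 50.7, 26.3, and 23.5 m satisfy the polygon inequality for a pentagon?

Yes

A pentagon exists iff every side is shorter than the sum of the others — equivalently, the longest side is less than the sum of the rest.
Longest side 50.7 < 72.3 (sum of the remaining 4), so yes.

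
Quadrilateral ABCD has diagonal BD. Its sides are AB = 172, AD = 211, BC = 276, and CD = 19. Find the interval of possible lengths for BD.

From triangle ABD: |172 − 211| < BD < 172 + 211, i.e. 39 < BD < 383.
From triangle CBD: 257 < BD < 295.
Both must hold, so BD lies in the intersection.

257 < BD < 295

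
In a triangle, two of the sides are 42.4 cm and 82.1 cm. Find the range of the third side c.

By the triangle inequality, c must be less than 42.4 + 82.1 = 124.5 and greater than |42.4 − 82.1| = 39.7.

39.7 < c < 124.5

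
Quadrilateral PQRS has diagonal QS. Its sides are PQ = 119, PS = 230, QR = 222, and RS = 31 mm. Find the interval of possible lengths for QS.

From triangle PQS: |119 − 230| < QS < 119 + 230, i.e. 111 < QS < 349.
From triangle RQS: 191 < QS < 253.
Both must hold, so QS lies in the intersection.

191 < QS < 253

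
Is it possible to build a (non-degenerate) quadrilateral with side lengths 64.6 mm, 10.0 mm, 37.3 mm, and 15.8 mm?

For a quadrilateral, each side must be shorter than the sum of the others.
Here the longest side is 64.6, but the remaining 3 sides sum to only 63.1.

No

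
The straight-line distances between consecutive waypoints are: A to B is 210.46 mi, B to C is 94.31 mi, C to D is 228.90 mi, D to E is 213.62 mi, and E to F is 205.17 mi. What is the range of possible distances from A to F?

The maximum is all hops collinear in one direction: 210.46 + 94.31 + 228.90 + 213.62 + 205.17 = 952.46.
The longest hop is 228.90; the others sum to 723.56. Since 228.90 ≤ 723.56, the path can fold back on itself completely, so the minimum distance is 0.

0 ≤ AF ≤ 952.46 mi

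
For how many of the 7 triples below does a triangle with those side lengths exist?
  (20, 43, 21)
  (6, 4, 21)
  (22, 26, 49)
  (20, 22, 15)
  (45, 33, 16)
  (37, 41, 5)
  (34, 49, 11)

3

(20,21,43): 20+21 ≤ 43 → not valid
(4,6,21): 4+6 ≤ 21 → not valid
(22,26,49): 22+26 ≤ 49 → not valid
(15,20,22): 15+20 > 22 → valid
(16,33,45): 16+33 > 45 → valid
(5,37,41): 5+37 > 41 → valid
(11,34,49): 11+34 ≤ 49 → not valid
3 of the 7 triples form a triangle.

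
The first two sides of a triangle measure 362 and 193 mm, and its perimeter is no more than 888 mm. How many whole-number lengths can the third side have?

164

Triangle inequality: 169 < x < 555. Perimeter ≤ 888 gives x ≤ 888 − 362 − 193 = 333.
So 169 < x ≤ 333; integers 170 through 333: 164 values.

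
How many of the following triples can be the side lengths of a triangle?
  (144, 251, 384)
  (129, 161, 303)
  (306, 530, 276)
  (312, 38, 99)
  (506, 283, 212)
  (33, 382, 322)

2

(144,251,384): 144+251 > 384 → valid
(129,161,303): 129+161 ≤ 303 → not valid
(276,306,530): 276+306 > 530 → valid
(38,99,312): 38+99 ≤ 312 → not valid
(212,283,506): 212+283 ≤ 506 → not valid
(33,322,382): 33+322 ≤ 382 → not valid
2 of the 6 triples form a triangle.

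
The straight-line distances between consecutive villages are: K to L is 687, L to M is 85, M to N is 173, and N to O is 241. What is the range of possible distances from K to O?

188 ≤ KO ≤ 1186

The maximum is all hops collinear in one direction: 687 + 85 + 173 + 241 = 1186.
The longest hop is 687; the others sum to 499. Folding the others back against it leaves at least 687 − 499 = 188.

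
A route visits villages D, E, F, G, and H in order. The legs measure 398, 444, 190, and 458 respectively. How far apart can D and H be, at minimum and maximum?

0 ≤ DH ≤ 1490

The maximum is all hops collinear in one direction: 398 + 444 + 190 + 458 = 1490.
The longest hop is 458; the others sum to 1032. Since 458 ≤ 1032, the path can fold back on itself completely, so the minimum distance is 0.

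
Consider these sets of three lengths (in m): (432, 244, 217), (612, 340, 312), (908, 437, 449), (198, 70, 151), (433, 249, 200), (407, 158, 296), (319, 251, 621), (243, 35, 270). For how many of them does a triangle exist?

6

(217,244,432): 217+244 > 432 → valid
(312,340,612): 312+340 > 612 → valid
(437,449,908): 437+449 ≤ 908 → not valid
(70,151,198): 70+151 > 198 → valid
(200,249,433): 200+249 > 433 → valid
(158,296,407): 158+296 > 407 → valid
(251,319,621): 251+319 ≤ 621 → not valid
(35,243,270): 35+243 > 270 → valid
6 of the 8 triples form a triangle.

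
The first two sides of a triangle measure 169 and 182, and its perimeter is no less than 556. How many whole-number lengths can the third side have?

Triangle inequality: 13 < x < 351. Perimeter ≥ 556 gives x ≥ 556 − 169 − 182 = 205.
So 205 ≤ x < 351; integers 205 through 350: 146 values.

146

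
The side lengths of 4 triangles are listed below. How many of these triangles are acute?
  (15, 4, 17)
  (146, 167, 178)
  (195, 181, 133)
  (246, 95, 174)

2

(15,4,17): 4²+15² = 241 < 289 = 17² → obtuse
(146,167,178): 146²+167² = 49205 > 31684 = 178² → acute
(195,181,133): 133²+181² = 50450 > 38025 = 195² → acute
(246,95,174): 95²+174² = 39301 < 60516 = 246² → obtuse
2 of the 4 are acute.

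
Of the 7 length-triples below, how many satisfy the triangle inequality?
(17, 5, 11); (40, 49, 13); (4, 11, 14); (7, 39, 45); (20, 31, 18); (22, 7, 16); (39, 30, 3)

(5,11,17): 5+11 ≤ 17 → not valid
(13,40,49): 13+40 > 49 → valid
(4,11,14): 4+11 > 14 → valid
(7,39,45): 7+39 > 45 → valid
(18,20,31): 18+20 > 31 → valid
(7,16,22): 7+16 > 22 → valid
(3,30,39): 3+30 ≤ 39 → not valid
5 of the 7 triples form a triangle.

5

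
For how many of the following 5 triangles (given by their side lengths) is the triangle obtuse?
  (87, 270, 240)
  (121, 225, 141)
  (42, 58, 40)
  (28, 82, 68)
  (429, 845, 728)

(87,270,240): 87²+240² = 65169 < 72900 = 270² → obtuse
(121,225,141): 121²+141² = 34522 < 50625 = 225² → obtuse
(42,58,40): 40²+42² = 3364 = 58² → right
(28,82,68): 28²+68² = 5408 < 6724 = 82² → obtuse
(429,845,728): 429²+728² = 714025 = 845² → right
3 of the 5 are obtuse.

3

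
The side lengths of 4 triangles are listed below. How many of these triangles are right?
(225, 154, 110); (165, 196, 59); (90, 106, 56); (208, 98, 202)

(225,154,110): 110²+154² = 35816 < 50625 = 225² → obtuse
(165,196,59): 59²+165² = 30706 < 38416 = 196² → obtuse
(90,106,56): 56²+90² = 11236 = 106² → right
(208,98,202): 98²+202² = 50408 > 43264 = 208² → acute
1 of the 4 is right.

1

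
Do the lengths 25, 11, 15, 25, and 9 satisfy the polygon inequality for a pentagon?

Yes

A pentagon exists iff every side is shorter than the sum of the others — equivalently, the longest side is less than the sum of the rest.
Longest side 25 < 60 (sum of the remaining 4), so yes.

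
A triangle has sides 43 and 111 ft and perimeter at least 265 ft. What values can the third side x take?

111 ≤ x < 154

Triangle inequality alone gives 68 < x < 154.
The perimeter condition gives x ≥ 265 − 43 − 111 = 111.
Intersecting the two: 111 ≤ x < 154.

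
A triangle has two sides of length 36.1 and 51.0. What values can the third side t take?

By the triangle inequality, t must be less than 36.1 + 51.0 = 87.1 and greater than |36.1 − 51.0| = 14.9.

14.9 < t < 87.1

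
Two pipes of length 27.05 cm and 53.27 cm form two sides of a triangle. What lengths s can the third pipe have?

By the triangle inequality, s must be less than 27.05 + 53.27 = 80.32 and greater than |27.05 − 53.27| = 26.22.

26.22 < s < 80.32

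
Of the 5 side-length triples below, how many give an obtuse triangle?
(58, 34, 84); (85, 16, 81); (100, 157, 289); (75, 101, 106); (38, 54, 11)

(58,34,84): 34²+58² = 4520 < 7056 = 84² → obtuse
(85,16,81): 16²+81² = 6817 < 7225 = 85² → obtuse
(100,157,289): 100+157 ≤ 289, not a triangle
(75,101,106): 75²+101² = 15826 > 11236 = 106² → acute
(38,54,11): 11+38 ≤ 54, not a triangle
2 of the 5 are obtuse.

2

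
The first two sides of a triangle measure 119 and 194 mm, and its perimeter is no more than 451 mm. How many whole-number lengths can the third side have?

Triangle inequality: 75 < x < 313. Perimeter ≤ 451 gives x ≤ 451 − 119 − 194 = 138.
So 75 < x ≤ 138; integers 76 through 138: 63 values.

63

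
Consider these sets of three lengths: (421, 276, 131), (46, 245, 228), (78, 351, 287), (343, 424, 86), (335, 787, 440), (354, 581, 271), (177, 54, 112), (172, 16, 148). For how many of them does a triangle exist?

4

(131,276,421): 131+276 ≤ 421 → not valid
(46,228,245): 46+228 > 245 → valid
(78,287,351): 78+287 > 351 → valid
(86,343,424): 86+343 > 424 → valid
(335,440,787): 335+440 ≤ 787 → not valid
(271,354,581): 271+354 > 581 → valid
(54,112,177): 54+112 ≤ 177 → not valid
(16,148,172): 16+148 ≤ 172 → not valid
4 of the 8 triples form a triangle.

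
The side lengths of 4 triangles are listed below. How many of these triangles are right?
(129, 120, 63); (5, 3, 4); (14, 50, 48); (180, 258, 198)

2

(129,120,63): 63²+120² = 18369 > 16641 = 129² → acute
(5,3,4): 3²+4² = 25 = 5² → right
(14,50,48): 14²+48² = 2500 = 50² → right
(180,258,198): 180²+198² = 71604 > 66564 = 258² → acute
2 of the 4 are right.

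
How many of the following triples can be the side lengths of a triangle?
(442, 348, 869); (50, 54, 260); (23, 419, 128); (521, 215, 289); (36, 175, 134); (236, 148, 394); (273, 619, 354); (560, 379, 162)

(348,442,869): 348+442 ≤ 869 → not valid
(50,54,260): 50+54 ≤ 260 → not valid
(23,128,419): 23+128 ≤ 419 → not valid
(215,289,521): 215+289 ≤ 521 → not valid
(36,134,175): 36+134 ≤ 175 → not valid
(148,236,394): 148+236 ≤ 394 → not valid
(273,354,619): 273+354 > 619 → valid
(162,379,560): 162+379 ≤ 560 → not valid
1 of the 8 triples forms a triangle.

1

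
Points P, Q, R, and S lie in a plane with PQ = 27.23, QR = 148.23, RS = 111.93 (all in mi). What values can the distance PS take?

The maximum is all hops collinear in one direction: 27.23 + 148.23 + 111.93 = 287.39.
The longest hop is 148.23; the others sum to 139.16. Folding the others back against it leaves at least 148.23 − 139.16 = 9.07.

9.07 ≤ PS ≤ 287.39 mi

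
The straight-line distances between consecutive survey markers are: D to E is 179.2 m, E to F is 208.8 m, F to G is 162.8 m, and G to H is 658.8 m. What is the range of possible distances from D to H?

The maximum is all hops collinear in one direction: 179.2 + 208.8 + 162.8 + 658.8 = 1209.6.
The longest hop is 658.8; the others sum to 550.8. Folding the others back against it leaves at least 658.8 − 550.8 = 108.0.

108.0 ≤ DH ≤ 1209.6 m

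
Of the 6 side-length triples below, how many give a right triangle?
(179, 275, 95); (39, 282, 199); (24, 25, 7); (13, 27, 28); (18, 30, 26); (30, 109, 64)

(179,275,95): 95+179 ≤ 275, not a triangle
(39,282,199): 39+199 ≤ 282, not a triangle
(24,25,7): 7²+24² = 625 = 25² → right
(13,27,28): 13²+27² = 898 > 784 = 28² → acute
(18,30,26): 18²+26² = 1000 > 900 = 30² → acute
(30,109,64): 30+64 ≤ 109, not a triangle
1 of the 6 is right.

1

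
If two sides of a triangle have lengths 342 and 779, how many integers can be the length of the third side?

683

The third side lies in the open interval (437, 1121).
Integers from 438 to 1120 inclusive: 1120 − 438 + 1 = 683.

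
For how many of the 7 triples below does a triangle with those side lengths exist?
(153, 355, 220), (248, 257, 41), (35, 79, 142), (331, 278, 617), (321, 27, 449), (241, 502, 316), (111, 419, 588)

(153,220,355): 153+220 > 355 → valid
(41,248,257): 41+248 > 257 → valid
(35,79,142): 35+79 ≤ 142 → not valid
(278,331,617): 278+331 ≤ 617 → not valid
(27,321,449): 27+321 ≤ 449 → not valid
(241,316,502): 241+316 > 502 → valid
(111,419,588): 111+419 ≤ 588 → not valid
3 of the 7 triples form a triangle.

3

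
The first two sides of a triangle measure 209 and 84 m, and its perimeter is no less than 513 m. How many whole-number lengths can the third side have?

73

Triangle inequality: 125 < x < 293. Perimeter ≥ 513 gives x ≥ 513 − 209 − 84 = 220.
So 220 ≤ x < 293; integers 220 through 292: 73 values.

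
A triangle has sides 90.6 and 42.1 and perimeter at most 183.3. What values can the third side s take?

Triangle inequality alone gives 48.5 < s < 132.7.
The perimeter condition gives s ≤ 183.3 − 90.6 − 42.1 = 50.6.
Intersecting the two: 48.5 < s ≤ 50.6.

48.5 < s ≤ 50.6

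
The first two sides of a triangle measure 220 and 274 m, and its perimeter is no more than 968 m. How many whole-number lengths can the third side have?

Triangle inequality: 54 < x < 494. Perimeter ≤ 968 gives x ≤ 968 − 220 − 274 = 474.
So 54 < x ≤ 474; integers 55 through 474: 420 values.

420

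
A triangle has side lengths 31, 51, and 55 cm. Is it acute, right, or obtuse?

Compare the square of the longest side to the sum of squares of the other two: 31² + 51² = 3562 > 3025 = 55².

acute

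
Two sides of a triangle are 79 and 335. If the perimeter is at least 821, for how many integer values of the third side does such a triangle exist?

Triangle inequality: 256 < x < 414. Perimeter ≥ 821 gives x ≥ 821 − 79 − 335 = 407.
So 407 ≤ x < 414; integers 407 through 413: 7 values.

7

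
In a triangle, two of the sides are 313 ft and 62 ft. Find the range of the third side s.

251 < s < 375

By the triangle inequality, s must be less than 313 + 62 = 375 and greater than |313 − 62| = 251.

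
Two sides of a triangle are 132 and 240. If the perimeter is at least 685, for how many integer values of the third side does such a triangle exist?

59

Triangle inequality: 108 < x < 372. Perimeter ≥ 685 gives x ≥ 685 − 132 − 240 = 313.
So 313 ≤ x < 372; integers 313 through 371: 59 values.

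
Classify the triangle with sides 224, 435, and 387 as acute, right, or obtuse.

Compare the square of the longest side to the sum of squares of the other two: 224² + 387² = 199945 > 189225 = 435².

acute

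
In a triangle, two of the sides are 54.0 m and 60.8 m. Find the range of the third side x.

By the triangle inequality, x must be less than 54.0 + 60.8 = 114.8 and greater than |54.0 − 60.8| = 6.8.

6.8 < x < 114.8 (m)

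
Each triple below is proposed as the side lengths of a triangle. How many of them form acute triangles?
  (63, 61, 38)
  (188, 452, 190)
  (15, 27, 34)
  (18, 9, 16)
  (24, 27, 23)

(63,61,38): 38²+61² = 5165 > 3969 = 63² → acute
(188,452,190): 188+190 ≤ 452, not a triangle
(15,27,34): 15²+27² = 954 < 1156 = 34² → obtuse
(18,9,16): 9²+16² = 337 > 324 = 18² → acute
(24,27,23): 23²+24² = 1105 > 729 = 27² → acute
3 of the 5 are acute.

3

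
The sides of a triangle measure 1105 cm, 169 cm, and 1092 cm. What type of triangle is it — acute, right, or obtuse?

Compare the square of the longest side to the sum of squares of the other two: 169² + 1092² = 1221025 = 1105².

right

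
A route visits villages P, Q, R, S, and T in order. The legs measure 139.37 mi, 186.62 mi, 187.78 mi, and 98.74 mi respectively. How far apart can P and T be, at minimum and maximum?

The maximum is all hops collinear in one direction: 139.37 + 186.62 + 187.78 + 98.74 = 612.51.
The longest hop is 187.78; the others sum to 424.73. Since 187.78 ≤ 424.73, the path can fold back on itself completely, so the minimum distance is 0.

0 ≤ PT ≤ 612.51 mi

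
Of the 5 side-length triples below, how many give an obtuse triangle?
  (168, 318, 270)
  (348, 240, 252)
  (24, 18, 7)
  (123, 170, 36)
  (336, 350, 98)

(168,318,270): 168²+270² = 101124 = 318² → right
(348,240,252): 240²+252² = 121104 = 348² → right
(24,18,7): 7²+18² = 373 < 576 = 24² → obtuse
(123,170,36): 36+123 ≤ 170, not a triangle
(336,350,98): 98²+336² = 122500 = 350² → right
1 of the 5 is obtuse.

1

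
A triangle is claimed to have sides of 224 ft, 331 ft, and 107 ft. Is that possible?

The two shorter sides sum to 331, exactly equal to the longest side 331.
That gives only a degenerate (flat) triangle — the inequality must be strict.

No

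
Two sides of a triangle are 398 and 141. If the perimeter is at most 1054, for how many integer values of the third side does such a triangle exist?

258

Triangle inequality: 257 < x < 539. Perimeter ≤ 1054 gives x ≤ 1054 − 398 − 141 = 515.
So 257 < x ≤ 515; integers 258 through 515: 258 values.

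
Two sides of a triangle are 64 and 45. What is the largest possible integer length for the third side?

The third side must be strictly less than 64 + 45 = 109.
The largest integer below 109 is 108.

108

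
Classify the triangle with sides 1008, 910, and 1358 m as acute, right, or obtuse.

Compare the square of the longest side to the sum of squares of the other two: 910² + 1008² = 1844164 = 1358².

right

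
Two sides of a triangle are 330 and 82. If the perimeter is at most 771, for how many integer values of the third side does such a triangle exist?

Triangle inequality: 248 < x < 412. Perimeter ≤ 771 gives x ≤ 771 − 330 − 82 = 359.
So 248 < x ≤ 359; integers 249 through 359: 111 values.

111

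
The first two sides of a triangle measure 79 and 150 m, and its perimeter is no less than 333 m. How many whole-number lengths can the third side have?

125

Triangle inequality: 71 < x < 229. Perimeter ≥ 333 gives x ≥ 333 − 79 − 150 = 104.
So 104 ≤ x < 229; integers 104 through 228: 125 values.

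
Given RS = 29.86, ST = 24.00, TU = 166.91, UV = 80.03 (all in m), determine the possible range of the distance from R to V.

33.02 ≤ RV ≤ 300.80 m

The maximum is all hops collinear in one direction: 29.86 + 24.00 + 166.91 + 80.03 = 300.80.
The longest hop is 166.91; the others sum to 133.89. Folding the others back against it leaves at least 166.91 − 133.89 = 33.02.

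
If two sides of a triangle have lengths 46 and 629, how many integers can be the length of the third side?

The third side lies in the open interval (583, 675).
Integers from 584 to 674 inclusive: 674 − 584 + 1 = 91.

91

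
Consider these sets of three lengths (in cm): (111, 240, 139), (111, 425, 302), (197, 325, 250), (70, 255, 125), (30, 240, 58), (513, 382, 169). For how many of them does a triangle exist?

(111,139,240): 111+139 > 240 → valid
(111,302,425): 111+302 ≤ 425 → not valid
(197,250,325): 197+250 > 325 → valid
(70,125,255): 70+125 ≤ 255 → not valid
(30,58,240): 30+58 ≤ 240 → not valid
(169,382,513): 169+382 > 513 → valid
3 of the 6 triples form a triangle.

3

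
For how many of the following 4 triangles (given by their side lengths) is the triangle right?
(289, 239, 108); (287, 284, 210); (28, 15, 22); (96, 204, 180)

(289,239,108): 108²+239² = 68785 < 83521 = 289² → obtuse
(287,284,210): 210²+284² = 124756 > 82369 = 287² → acute
(28,15,22): 15²+22² = 709 < 784 = 28² → obtuse
(96,204,180): 96²+180² = 41616 = 204² → right
1 of the 4 is right.

1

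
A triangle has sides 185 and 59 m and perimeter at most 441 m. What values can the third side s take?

Triangle inequality alone gives 126 < s < 244.
The perimeter condition gives s ≤ 441 − 185 − 59 = 197.
Intersecting the two: 126 < s ≤ 197.

126 < s ≤ 197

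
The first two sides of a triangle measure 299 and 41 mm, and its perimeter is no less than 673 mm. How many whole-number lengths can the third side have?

7

Triangle inequality: 258 < x < 340. Perimeter ≥ 673 gives x ≥ 673 − 299 − 41 = 333.
So 333 ≤ x < 340; integers 333 through 339: 7 values.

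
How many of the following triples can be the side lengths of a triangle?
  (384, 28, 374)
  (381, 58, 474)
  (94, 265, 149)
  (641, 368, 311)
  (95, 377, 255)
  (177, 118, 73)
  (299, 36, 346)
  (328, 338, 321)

4

(28,374,384): 28+374 > 384 → valid
(58,381,474): 58+381 ≤ 474 → not valid
(94,149,265): 94+149 ≤ 265 → not valid
(311,368,641): 311+368 > 641 → valid
(95,255,377): 95+255 ≤ 377 → not valid
(73,118,177): 73+118 > 177 → valid
(36,299,346): 36+299 ≤ 346 → not valid
(321,328,338): 321+328 > 338 → valid
4 of the 8 triples form a triangle.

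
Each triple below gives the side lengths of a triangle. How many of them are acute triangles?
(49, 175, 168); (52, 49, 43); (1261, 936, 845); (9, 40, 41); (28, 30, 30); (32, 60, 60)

3

(49,175,168): 49²+168² = 30625 = 175² → right
(52,49,43): 43²+49² = 4250 > 2704 = 52² → acute
(1261,936,845): 845²+936² = 1590121 = 1261² → right
(9,40,41): 9²+40² = 1681 = 41² → right
(28,30,30): 28²+30² = 1684 > 900 = 30² → acute
(32,60,60): 32²+60² = 4624 > 3600 = 60² → acute
3 of the 6 are acute.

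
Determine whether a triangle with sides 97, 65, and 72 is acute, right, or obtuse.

Compare the square of the longest side to the sum of squares of the other two: 65² + 72² = 9409 = 97².

right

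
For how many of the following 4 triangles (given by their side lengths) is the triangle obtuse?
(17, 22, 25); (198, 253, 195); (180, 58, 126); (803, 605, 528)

1

(17,22,25): 17²+22² = 773 > 625 = 25² → acute
(198,253,195): 195²+198² = 77229 > 64009 = 253² → acute
(180,58,126): 58²+126² = 19240 < 32400 = 180² → obtuse
(803,605,528): 528²+605² = 644809 = 803² → right
1 of the 4 is obtuse.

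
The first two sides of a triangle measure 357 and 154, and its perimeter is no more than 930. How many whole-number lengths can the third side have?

Triangle inequality: 203 < x < 511. Perimeter ≤ 930 gives x ≤ 930 − 357 − 154 = 419.
So 203 < x ≤ 419; integers 204 through 419: 216 values.

216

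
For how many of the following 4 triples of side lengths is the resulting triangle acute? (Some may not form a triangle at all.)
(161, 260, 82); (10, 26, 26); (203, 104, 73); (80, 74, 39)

(161,260,82): 82+161 ≤ 260, not a triangle
(10,26,26): 10²+26² = 776 > 676 = 26² → acute
(203,104,73): 73+104 ≤ 203, not a triangle
(80,74,39): 39²+74² = 6997 > 6400 = 80² → acute
2 of the 4 are acute.

2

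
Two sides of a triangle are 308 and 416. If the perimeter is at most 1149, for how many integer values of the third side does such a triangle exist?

317

Triangle inequality: 108 < x < 724. Perimeter ≤ 1149 gives x ≤ 1149 − 308 − 416 = 425.
So 108 < x ≤ 425; integers 109 through 425: 317 values.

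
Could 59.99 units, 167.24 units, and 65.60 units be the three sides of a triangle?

The longest side is 167.24, but the other two sum to only 125.59.
125.59 < 167.24, so the triangle inequality fails.

No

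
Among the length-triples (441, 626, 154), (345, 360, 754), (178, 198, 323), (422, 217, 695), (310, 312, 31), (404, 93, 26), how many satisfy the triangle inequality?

(154,441,626): 154+441 ≤ 626 → not valid
(345,360,754): 345+360 ≤ 754 → not valid
(178,198,323): 178+198 > 323 → valid
(217,422,695): 217+422 ≤ 695 → not valid
(31,310,312): 31+310 > 312 → valid
(26,93,404): 26+93 ≤ 404 → not valid
2 of the 6 triples form a triangle.

2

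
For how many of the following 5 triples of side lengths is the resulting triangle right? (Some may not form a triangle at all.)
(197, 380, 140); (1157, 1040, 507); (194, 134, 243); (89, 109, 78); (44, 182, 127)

(197,380,140): 140+197 ≤ 380, not a triangle
(1157,1040,507): 507²+1040² = 1338649 = 1157² → right
(194,134,243): 134²+194² = 55592 < 59049 = 243² → obtuse
(89,109,78): 78²+89² = 14005 > 11881 = 109² → acute
(44,182,127): 44+127 ≤ 182, not a triangle
1 of the 5 is right.

1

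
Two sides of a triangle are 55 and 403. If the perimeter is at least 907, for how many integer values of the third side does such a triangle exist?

9

Triangle inequality: 348 < x < 458. Perimeter ≥ 907 gives x ≥ 907 − 55 − 403 = 449.
So 449 ≤ x < 458; integers 449 through 457: 9 values.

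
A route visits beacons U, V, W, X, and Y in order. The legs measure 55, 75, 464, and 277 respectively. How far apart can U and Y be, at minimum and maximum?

57 ≤ UY ≤ 871

The maximum is all hops collinear in one direction: 55 + 75 + 464 + 277 = 871.
The longest hop is 464; the others sum to 407. Folding the others back against it leaves at least 464 − 407 = 57.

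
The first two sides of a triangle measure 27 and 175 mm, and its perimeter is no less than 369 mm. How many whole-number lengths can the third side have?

35

Triangle inequality: 148 < x < 202. Perimeter ≥ 369 gives x ≥ 369 − 27 − 175 = 167.
So 167 ≤ x < 202; integers 167 through 201: 35 values.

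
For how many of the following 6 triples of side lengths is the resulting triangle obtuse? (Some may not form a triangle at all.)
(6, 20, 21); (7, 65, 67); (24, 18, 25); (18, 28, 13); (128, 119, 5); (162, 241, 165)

(6,20,21): 6²+20² = 436 < 441 = 21² → obtuse
(7,65,67): 7²+65² = 4274 < 4489 = 67² → obtuse
(24,18,25): 18²+24² = 900 > 625 = 25² → acute
(18,28,13): 13²+18² = 493 < 784 = 28² → obtuse
(128,119,5): 5+119 ≤ 128, not a triangle
(162,241,165): 162²+165² = 53469 < 58081 = 241² → obtuse
4 of the 6 are obtuse.

4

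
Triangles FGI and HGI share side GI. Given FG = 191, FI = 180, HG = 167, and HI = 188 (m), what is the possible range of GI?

21 < GI < 355

From triangle FGI: |191 − 180| < GI < 191 + 180, i.e. 11 < GI < 371.
From triangle HGI: 21 < GI < 355.
Both must hold, so GI lies in the intersection.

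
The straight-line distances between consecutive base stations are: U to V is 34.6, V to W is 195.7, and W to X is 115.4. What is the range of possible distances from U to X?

The maximum is all hops collinear in one direction: 34.6 + 195.7 + 115.4 = 345.7.
The longest hop is 195.7; the others sum to 150.0. Folding the others back against it leaves at least 195.7 − 150.0 = 45.7.

45.7 ≤ UX ≤ 345.7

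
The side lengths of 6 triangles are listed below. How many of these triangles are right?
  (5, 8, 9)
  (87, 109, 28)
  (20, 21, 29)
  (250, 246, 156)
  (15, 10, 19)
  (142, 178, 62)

1

(5,8,9): 5²+8² = 89 > 81 = 9² → acute
(87,109,28): 28²+87² = 8353 < 11881 = 109² → obtuse
(20,21,29): 20²+21² = 841 = 29² → right
(250,246,156): 156²+246² = 84852 > 62500 = 250² → acute
(15,10,19): 10²+15² = 325 < 361 = 19² → obtuse
(142,178,62): 62²+142² = 24008 < 31684 = 178² → obtuse
1 of the 6 is right.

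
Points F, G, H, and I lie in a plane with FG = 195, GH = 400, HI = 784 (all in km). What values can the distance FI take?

The maximum is all hops collinear in one direction: 195 + 400 + 784 = 1379.
The longest hop is 784; the others sum to 595. Folding the others back against it leaves at least 784 − 595 = 189.

189 ≤ FI ≤ 1379 km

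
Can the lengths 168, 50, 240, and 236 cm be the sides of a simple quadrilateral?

A quadrilateral exists iff every side is shorter than the sum of the others — equivalently, the longest side is less than the sum of the rest.
Longest side 240 < 454 (sum of the remaining 3), so yes.

Yes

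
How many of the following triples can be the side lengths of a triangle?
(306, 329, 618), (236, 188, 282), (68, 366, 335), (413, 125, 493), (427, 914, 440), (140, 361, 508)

4

(306,329,618): 306+329 > 618 → valid
(188,236,282): 188+236 > 282 → valid
(68,335,366): 68+335 > 366 → valid
(125,413,493): 125+413 > 493 → valid
(427,440,914): 427+440 ≤ 914 → not valid
(140,361,508): 140+361 ≤ 508 → not valid
4 of the 6 triples form a triangle.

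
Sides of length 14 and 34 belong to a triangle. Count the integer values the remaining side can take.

The third side lies in the open interval (20, 48).
Integers from 21 to 47 inclusive: 47 − 21 + 1 = 27.

27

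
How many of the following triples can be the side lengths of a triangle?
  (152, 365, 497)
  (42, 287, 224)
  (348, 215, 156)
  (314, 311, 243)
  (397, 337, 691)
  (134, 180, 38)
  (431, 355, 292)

5

(152,365,497): 152+365 > 497 → valid
(42,224,287): 42+224 ≤ 287 → not valid
(156,215,348): 156+215 > 348 → valid
(243,311,314): 243+311 > 314 → valid
(337,397,691): 337+397 > 691 → valid
(38,134,180): 38+134 ≤ 180 → not valid
(292,355,431): 292+355 > 431 → valid
5 of the 7 triples form a triangle.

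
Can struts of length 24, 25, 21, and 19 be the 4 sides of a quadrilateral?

A quadrilateral exists iff every side is shorter than the sum of the others — equivalently, the longest side is less than the sum of the rest.
Longest side 25 < 64 (sum of the remaining 3), so yes.

Yes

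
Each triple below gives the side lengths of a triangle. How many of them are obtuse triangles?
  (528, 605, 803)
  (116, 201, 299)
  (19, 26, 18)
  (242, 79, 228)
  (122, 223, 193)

(528,605,803): 528²+605² = 644809 = 803² → right
(116,201,299): 116²+201² = 53857 < 89401 = 299² → obtuse
(19,26,18): 18²+19² = 685 > 676 = 26² → acute
(242,79,228): 79²+228² = 58225 < 58564 = 242² → obtuse
(122,223,193): 122²+193² = 52133 > 49729 = 223² → acute
2 of the 5 are obtuse.

2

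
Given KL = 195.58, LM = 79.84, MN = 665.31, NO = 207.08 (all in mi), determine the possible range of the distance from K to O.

The maximum is all hops collinear in one direction: 195.58 + 79.84 + 665.31 + 207.08 = 1147.81.
The longest hop is 665.31; the others sum to 482.50. Folding the others back against it leaves at least 665.31 − 482.50 = 182.81.

182.81 ≤ KO ≤ 1147.81 mi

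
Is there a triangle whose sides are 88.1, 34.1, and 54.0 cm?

No

The two shorter sides sum to 88.1, exactly equal to the longest side 88.1.
That gives only a degenerate (flat) triangle — the inequality must be strict.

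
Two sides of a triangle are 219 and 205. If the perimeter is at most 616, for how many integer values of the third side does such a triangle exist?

178

Triangle inequality: 14 < x < 424. Perimeter ≤ 616 gives x ≤ 616 − 219 − 205 = 192.
So 14 < x ≤ 192; integers 15 through 192: 178 values.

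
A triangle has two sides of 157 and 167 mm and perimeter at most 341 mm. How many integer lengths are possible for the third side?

Triangle inequality: 10 < x < 324. Perimeter ≤ 341 gives x ≤ 341 − 157 − 167 = 17.
So 10 < x ≤ 17; integers 11 through 17: 7 values.

7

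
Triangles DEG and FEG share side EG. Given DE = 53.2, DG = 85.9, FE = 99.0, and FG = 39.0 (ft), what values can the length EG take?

From triangle DEG: |53.2 − 85.9| < EG < 53.2 + 85.9, i.e. 32.7 < EG < 139.1.
From triangle FEG: 60.0 < EG < 138.0.
Both must hold, so EG lies in the intersection.

60.0 < EG < 138.0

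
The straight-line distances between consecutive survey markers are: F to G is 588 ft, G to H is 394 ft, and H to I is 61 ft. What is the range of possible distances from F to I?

The maximum is all hops collinear in one direction: 588 + 394 + 61 = 1043.
The longest hop is 588; the others sum to 455. Folding the others back against it leaves at least 588 − 455 = 133.

133 ≤ FI ≤ 1043 ft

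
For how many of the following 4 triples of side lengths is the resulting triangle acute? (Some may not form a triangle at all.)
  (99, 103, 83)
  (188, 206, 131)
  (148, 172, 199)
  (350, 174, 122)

3

(99,103,83): 83²+99² = 16690 > 10609 = 103² → acute
(188,206,131): 131²+188² = 52505 > 42436 = 206² → acute
(148,172,199): 148²+172² = 51488 > 39601 = 199² → acute
(350,174,122): 122+174 ≤ 350, not a triangle
3 of the 4 are acute.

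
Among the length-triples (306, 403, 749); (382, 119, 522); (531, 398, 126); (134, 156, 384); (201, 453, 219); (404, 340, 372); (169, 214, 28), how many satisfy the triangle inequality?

(306,403,749): 306+403 ≤ 749 → not valid
(119,382,522): 119+382 ≤ 522 → not valid
(126,398,531): 126+398 ≤ 531 → not valid
(134,156,384): 134+156 ≤ 384 → not valid
(201,219,453): 201+219 ≤ 453 → not valid
(340,372,404): 340+372 > 404 → valid
(28,169,214): 28+169 ≤ 214 → not valid
1 of the 7 triples forms a triangle.

1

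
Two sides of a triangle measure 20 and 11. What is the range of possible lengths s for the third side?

By the triangle inequality, s must be less than 20 + 11 = 31 and greater than |20 − 11| = 9.

9 < s < 31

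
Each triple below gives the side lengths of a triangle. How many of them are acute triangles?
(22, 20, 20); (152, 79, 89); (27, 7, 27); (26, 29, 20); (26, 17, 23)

(22,20,20): 20²+20² = 800 > 484 = 22² → acute
(152,79,89): 79²+89² = 14162 < 23104 = 152² → obtuse
(27,7,27): 7²+27² = 778 > 729 = 27² → acute
(26,29,20): 20²+26² = 1076 > 841 = 29² → acute
(26,17,23): 17²+23² = 818 > 676 = 26² → acute
4 of the 5 are acute.

4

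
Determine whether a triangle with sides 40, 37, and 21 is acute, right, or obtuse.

acute

Compare the square of the longest side to the sum of squares of the other two: 21² + 37² = 1810 > 1600 = 40².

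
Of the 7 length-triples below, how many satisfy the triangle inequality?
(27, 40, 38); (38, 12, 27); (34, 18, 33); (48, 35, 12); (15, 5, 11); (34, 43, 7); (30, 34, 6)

5

(27,38,40): 27+38 > 40 → valid
(12,27,38): 12+27 > 38 → valid
(18,33,34): 18+33 > 34 → valid
(12,35,48): 12+35 ≤ 48 → not valid
(5,11,15): 5+11 > 15 → valid
(7,34,43): 7+34 ≤ 43 → not valid
(6,30,34): 6+30 > 34 → valid
5 of the 7 triples form a triangle.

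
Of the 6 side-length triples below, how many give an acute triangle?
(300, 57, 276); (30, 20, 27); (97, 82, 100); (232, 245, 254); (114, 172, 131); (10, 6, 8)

4

(300,57,276): 57²+276² = 79425 < 90000 = 300² → obtuse
(30,20,27): 20²+27² = 1129 > 900 = 30² → acute
(97,82,100): 82²+97² = 16133 > 10000 = 100² → acute
(232,245,254): 232²+245² = 113849 > 64516 = 254² → acute
(114,172,131): 114²+131² = 30157 > 29584 = 172² → acute
(10,6,8): 6²+8² = 100 = 10² → right
4 of the 6 are acute.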